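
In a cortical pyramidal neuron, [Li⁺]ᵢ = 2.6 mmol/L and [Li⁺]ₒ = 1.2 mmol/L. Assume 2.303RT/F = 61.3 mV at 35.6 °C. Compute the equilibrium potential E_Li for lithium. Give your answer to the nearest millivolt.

-21 mV

E = (61.3/z) · log₁₀([Li⁺]_out/[Li⁺]_in) with z = +1.
= (61.3/1) · log₁₀(1.2/2.6) = 61.30 · log₁₀(0.4615)
= 61.30 · (-0.3358) = -20.58 mV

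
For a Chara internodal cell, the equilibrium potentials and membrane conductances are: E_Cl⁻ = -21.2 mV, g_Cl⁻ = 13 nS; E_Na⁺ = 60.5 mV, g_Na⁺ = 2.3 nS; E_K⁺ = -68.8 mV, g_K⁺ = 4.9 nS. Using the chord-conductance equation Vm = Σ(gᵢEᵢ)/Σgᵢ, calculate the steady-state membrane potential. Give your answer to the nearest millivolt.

Σ gᵢEᵢ = 13·(-21.2) + 2.3·(60.5) + 4.9·(-68.8) = -473.57
Σ gᵢ = 13 + 2.3 + 4.9 = 20.2
Vm = -473.57 / 20.2 = -23.44 mV

-23 mV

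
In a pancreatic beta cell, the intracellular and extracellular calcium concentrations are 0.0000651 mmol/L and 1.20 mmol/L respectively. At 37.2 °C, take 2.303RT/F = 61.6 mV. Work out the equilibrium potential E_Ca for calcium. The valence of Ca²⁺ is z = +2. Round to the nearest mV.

131 mV

E = (61.6/z) · log₁₀([Ca²⁺]_out/[Ca²⁺]_in) with z = +2.
= (61.6/2) · log₁₀(1.20/0.0000651) = 30.80 · log₁₀(1.843e+04)
= 30.80 · (4.2656) = 131.38 mV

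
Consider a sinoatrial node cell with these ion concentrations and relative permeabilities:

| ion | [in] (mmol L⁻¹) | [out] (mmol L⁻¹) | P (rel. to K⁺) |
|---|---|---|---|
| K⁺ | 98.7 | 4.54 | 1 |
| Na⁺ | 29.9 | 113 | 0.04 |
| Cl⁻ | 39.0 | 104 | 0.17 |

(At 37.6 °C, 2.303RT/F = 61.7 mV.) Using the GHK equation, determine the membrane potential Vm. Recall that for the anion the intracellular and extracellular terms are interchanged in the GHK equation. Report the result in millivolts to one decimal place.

-54.0 mV

Vm = 61.7 · log₁₀[(Σ P·[cation]ₒ + Σ P·[anion]ᵢ) / (Σ P·[cation]ᵢ + Σ P·[anion]ₒ)]
Numerator = 1×4.54 + 0.04×113 + 0.17×39.0 = 15.69
Denominator = 1×98.7 + 0.04×29.9 + 0.17×104 = 117.6
Vm = 61.7 · log₁₀(0.13345) = 61.7 × (-0.8747) = -53.97 mV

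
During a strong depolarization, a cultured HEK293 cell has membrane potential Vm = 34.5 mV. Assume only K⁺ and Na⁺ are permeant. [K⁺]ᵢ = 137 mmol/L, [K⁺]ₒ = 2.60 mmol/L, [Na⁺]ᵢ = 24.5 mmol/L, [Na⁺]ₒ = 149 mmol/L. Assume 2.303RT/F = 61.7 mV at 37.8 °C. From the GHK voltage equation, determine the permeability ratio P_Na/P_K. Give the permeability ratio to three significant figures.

Let α = P_Na/P_K. GHK: Vm = 61.7·log₁₀[(Kₒ + α·Naₒ)/(Kᵢ + α·Naᵢ)].
10^(Vm/61.7) = 10^(34.5/61.7) = 3.6237
So 3.6237·(Kᵢ + α·Naᵢ) = Kₒ + α·Naₒ → α = (3.6237·137.0 − 2.6) / (149.0 − 3.6237·24.5)
α = (496.5 − 2.6) / (149.0 − 88.78) = 493.9/60.22 = 8.201

8.20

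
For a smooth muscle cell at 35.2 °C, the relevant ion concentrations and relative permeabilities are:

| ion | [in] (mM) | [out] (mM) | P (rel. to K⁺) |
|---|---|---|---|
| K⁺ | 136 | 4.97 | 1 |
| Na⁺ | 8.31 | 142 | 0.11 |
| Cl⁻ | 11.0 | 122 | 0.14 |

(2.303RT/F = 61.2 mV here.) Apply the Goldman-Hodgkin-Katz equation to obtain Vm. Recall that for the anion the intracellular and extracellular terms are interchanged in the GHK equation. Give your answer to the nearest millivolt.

-52 mV

Vm = 61.2 · log₁₀[(Σ P·[cation]ₒ + Σ P·[anion]ᵢ) / (Σ P·[cation]ᵢ + Σ P·[anion]ₒ)]
Numerator = 1×4.97 + 0.11×142 + 0.14×11.0 = 22.13
Denominator = 1×136 + 0.11×8.31 + 0.14×122 = 154
Vm = 61.2 · log₁₀(0.14371) = 61.2 × (-0.8425) = -51.56 mV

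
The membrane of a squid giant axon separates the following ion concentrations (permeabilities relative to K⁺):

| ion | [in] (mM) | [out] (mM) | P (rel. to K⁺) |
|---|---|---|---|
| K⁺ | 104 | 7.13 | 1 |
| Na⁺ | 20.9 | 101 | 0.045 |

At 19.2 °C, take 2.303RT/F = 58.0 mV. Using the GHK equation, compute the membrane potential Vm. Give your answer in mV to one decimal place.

Vm = 58.0 · log₁₀[(Σ P·[cation]ₒ + Σ P·[anion]ᵢ) / (Σ P·[cation]ᵢ + Σ P·[anion]ₒ)]
Numerator = 1×7.13 + 0.045×101 = 11.68
Denominator = 1×104 + 0.045×20.9 = 104.9
Vm = 58.0 · log₁₀(0.11125) = 58.0 × (-0.9537) = -55.31 mV

-55.3 mV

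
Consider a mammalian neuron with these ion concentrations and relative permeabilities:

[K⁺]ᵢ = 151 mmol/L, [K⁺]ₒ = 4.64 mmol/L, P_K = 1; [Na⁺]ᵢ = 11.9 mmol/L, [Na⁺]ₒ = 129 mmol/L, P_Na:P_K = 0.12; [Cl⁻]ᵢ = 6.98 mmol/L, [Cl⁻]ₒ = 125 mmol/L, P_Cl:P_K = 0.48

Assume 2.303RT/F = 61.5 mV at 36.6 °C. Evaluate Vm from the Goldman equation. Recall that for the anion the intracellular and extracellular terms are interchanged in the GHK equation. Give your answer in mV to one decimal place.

-58.8 mV

Vm = 61.5 · log₁₀[(Σ P·[cation]ₒ + Σ P·[anion]ᵢ) / (Σ P·[cation]ᵢ + Σ P·[anion]ₒ)]
Numerator = 1×4.64 + 0.12×129 + 0.48×6.98 = 23.47
Denominator = 1×151 + 0.12×11.9 + 0.48×125 = 212.4
Vm = 61.5 · log₁₀(0.11049) = 61.5 × (-0.9567) = -58.84 mV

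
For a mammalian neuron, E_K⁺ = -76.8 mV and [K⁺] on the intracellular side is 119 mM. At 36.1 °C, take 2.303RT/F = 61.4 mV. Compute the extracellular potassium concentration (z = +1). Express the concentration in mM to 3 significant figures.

Nernst: E = (61.4/1) · log₁₀([out]/[in]), so log₁₀([out]/[in]) = -76.8 × 1 / 61.4 = -1.2508.
[out]/[in] = 10^(-1.2508) = 0.05613.
[out] = 0.05613 × 119 = 6.679 mM.

6.68 mM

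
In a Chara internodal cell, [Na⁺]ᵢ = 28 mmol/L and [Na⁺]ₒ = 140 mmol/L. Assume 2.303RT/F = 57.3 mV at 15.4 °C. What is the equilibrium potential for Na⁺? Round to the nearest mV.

E = (57.3/z) · log₁₀([Na⁺]_out/[Na⁺]_in) with z = +1.
= (57.3/1) · log₁₀(140/28) = 57.30 · log₁₀(5)
= 57.30 · (0.6990) = 40.05 mV

40 mV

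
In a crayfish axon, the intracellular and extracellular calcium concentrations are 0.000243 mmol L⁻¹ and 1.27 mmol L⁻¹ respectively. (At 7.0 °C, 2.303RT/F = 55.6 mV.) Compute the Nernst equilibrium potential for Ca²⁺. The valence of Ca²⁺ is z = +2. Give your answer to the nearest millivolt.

E = (55.6/z) · log₁₀([Ca²⁺]_out/[Ca²⁺]_in) with z = +2.
= (55.6/2) · log₁₀(1.27/0.000243) = 27.80 · log₁₀(5226)
= 27.80 · (3.7182) = 103.37 mV

103 mV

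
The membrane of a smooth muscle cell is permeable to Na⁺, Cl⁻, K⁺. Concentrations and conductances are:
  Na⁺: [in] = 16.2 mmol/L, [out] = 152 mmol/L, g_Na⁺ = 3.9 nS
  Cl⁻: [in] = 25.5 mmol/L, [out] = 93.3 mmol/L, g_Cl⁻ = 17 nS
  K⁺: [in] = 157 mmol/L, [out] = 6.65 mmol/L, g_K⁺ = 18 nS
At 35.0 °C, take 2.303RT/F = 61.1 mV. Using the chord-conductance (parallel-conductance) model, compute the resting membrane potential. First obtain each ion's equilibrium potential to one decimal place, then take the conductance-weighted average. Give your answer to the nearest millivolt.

E_Na⁺ = (61.1/1)·log₁₀(152/16.2) = 59.4 mV
E_Cl⁻ = (61.1/-1)·log₁₀(93.3/25.5) = -34.4 mV
E_K⁺ = (61.1/1)·log₁₀(6.65/157) = -83.9 mV
Vm = (Σ gᵢEᵢ)/(Σ gᵢ) = (3.9·59.4 + 17·-34.4 + 18·-83.9) / (3.9 + 17 + 18)
= -1863.34 / 38.9 = -47.90 mV

-48 mV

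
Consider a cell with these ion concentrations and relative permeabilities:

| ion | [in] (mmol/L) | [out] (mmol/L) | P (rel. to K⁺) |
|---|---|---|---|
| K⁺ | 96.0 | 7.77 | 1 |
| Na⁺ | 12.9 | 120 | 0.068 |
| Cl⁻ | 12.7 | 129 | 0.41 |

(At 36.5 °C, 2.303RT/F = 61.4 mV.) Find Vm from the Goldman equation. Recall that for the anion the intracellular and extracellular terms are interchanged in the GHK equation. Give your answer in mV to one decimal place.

Vm = 61.4 · log₁₀[(Σ P·[cation]ₒ + Σ P·[anion]ᵢ) / (Σ P·[cation]ᵢ + Σ P·[anion]ₒ)]
Numerator = 1×7.77 + 0.068×120 + 0.41×12.7 = 21.14
Denominator = 1×96.0 + 0.068×12.9 + 0.41×129 = 149.8
Vm = 61.4 · log₁₀(0.14113) = 61.4 × (-0.8504) = -52.21 mV

-52.2 mV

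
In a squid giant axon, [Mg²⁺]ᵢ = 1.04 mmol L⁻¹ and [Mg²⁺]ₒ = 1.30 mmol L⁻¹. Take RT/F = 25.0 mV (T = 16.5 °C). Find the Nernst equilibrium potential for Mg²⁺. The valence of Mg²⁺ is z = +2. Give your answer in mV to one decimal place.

2.8 mV

E = (25.0/z) · ln([Mg²⁺]_out/[Mg²⁺]_in) with z = +2.
= (25.0/2) · ln(1.30/1.04) = 12.50 · ln(1.25)
= 12.50 · (0.2231) = 2.79 mV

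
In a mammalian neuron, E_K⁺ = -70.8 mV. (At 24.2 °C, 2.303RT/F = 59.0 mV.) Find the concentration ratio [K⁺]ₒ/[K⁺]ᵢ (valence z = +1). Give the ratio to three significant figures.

log₁₀([out]/[in]) = E·z/(59.0) = -70.8 × 1 / 59.0 = -1.2000
[out]/[in] = 10^(-1.2000) = 0.0631

0.0631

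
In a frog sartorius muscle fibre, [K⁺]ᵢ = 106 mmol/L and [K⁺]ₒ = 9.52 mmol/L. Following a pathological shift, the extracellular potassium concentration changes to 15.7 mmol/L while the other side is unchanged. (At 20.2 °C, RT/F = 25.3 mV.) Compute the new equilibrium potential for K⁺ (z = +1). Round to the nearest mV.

After the shift: [K⁺]_out = 15.7, [K⁺]_in = 106 mmol/L.
E_new = (25.3/1)·ln(15.7/106) = 25.30 · (-1.9098) = -48.32 mV

-48 mV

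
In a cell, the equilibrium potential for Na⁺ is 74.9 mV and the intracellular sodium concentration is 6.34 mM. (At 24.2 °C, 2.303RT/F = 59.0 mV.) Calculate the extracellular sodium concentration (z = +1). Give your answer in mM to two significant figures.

Nernst: E = (59.0/1) · log₁₀([out]/[in]), so log₁₀([out]/[in]) = 74.9 × 1 / 59.0 = 1.2695.
[out]/[in] = 10^(1.2695) = 18.6.
[out] = 18.6 × 6.34 = 117.9 mM.

120 mM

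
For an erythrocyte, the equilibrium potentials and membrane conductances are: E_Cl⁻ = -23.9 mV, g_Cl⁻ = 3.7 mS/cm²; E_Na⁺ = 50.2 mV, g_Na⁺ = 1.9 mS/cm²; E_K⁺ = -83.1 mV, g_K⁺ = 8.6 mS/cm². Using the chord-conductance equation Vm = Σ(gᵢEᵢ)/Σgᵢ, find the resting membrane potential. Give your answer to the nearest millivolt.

-50 mV

Σ gᵢEᵢ = 3.7·(-23.9) + 1.9·(50.2) + 8.6·(-83.1) = -707.71
Σ gᵢ = 3.7 + 1.9 + 8.6 = 14.2
Vm = -707.71 / 14.2 = -49.84 mV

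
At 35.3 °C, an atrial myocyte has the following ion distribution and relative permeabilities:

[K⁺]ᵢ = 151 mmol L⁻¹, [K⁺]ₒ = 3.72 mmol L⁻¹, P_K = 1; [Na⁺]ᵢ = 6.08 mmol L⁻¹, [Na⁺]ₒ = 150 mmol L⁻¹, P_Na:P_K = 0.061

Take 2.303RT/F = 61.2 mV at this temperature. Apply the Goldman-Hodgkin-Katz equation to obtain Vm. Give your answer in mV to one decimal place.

-65.5 mV

Vm = 61.2 · log₁₀[(Σ P·[cation]ₒ + Σ P·[anion]ᵢ) / (Σ P·[cation]ᵢ + Σ P·[anion]ₒ)]
Numerator = 1×3.72 + 0.061×150 = 12.87
Denominator = 1×151 + 0.061×6.08 = 151.4
Vm = 61.2 · log₁₀(0.085023) = 61.2 × (-1.0705) = -65.51 mV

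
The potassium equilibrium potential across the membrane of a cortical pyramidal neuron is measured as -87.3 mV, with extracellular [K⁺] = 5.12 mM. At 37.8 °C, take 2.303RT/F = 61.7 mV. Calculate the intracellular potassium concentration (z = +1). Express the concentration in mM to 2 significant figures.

Nernst: E = (61.7/1) · log₁₀([out]/[in]), so log₁₀([out]/[in]) = -87.3 × 1 / 61.7 = -1.4149.
[out]/[in] = 10^(-1.4149) = 0.03847.
[in] = 5.12 / 0.03847 = 133.1 mM.

130 mM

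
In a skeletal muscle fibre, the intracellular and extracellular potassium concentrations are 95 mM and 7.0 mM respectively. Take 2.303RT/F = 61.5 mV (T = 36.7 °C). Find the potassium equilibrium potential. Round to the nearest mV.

-70 mV

E = (61.5/z) · log₁₀([K⁺]_out/[K⁺]_in) with z = +1.
= (61.5/1) · log₁₀(7.0/95) = 61.50 · log₁₀(0.07368)
= 61.50 · (-1.1326) = -69.66 mV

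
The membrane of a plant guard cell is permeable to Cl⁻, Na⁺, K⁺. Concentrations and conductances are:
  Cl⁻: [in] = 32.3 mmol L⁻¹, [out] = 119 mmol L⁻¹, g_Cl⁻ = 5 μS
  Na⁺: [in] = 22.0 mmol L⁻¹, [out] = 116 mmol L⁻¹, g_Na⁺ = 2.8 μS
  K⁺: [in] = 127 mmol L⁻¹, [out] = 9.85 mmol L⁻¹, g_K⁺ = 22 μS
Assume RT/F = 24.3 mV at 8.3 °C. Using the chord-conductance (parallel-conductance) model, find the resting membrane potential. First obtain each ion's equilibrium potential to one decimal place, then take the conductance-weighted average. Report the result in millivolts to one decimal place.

E_Cl⁻ = (24.3/-1)·ln(119/32.3) = -31.7 mV
E_Na⁺ = (24.3/1)·ln(116/22.0) = 40.4 mV
E_K⁺ = (24.3/1)·ln(9.85/127) = -62.1 mV
Vm = (Σ gᵢEᵢ)/(Σ gᵢ) = (5·-31.7 + 2.8·40.4 + 22·-62.1) / (5 + 2.8 + 22)
= -1411.58 / 29.8 = -47.37 mV

-47.4 mV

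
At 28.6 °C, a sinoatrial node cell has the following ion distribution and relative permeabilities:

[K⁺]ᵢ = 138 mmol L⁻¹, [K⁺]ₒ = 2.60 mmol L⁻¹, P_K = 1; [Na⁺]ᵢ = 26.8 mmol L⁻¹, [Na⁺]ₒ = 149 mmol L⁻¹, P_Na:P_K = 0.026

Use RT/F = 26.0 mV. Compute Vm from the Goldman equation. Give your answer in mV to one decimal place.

-79.7 mV

Vm = 26.0 · ln[(Σ P·[cation]ₒ + Σ P·[anion]ᵢ) / (Σ P·[cation]ᵢ + Σ P·[anion]ₒ)]
Numerator = 1×2.60 + 0.026×149 = 6.474
Denominator = 1×138 + 0.026×26.8 = 138.7
Vm = 26.0 · ln(0.046677) = 26.0 × (-3.0645) = -79.68 mV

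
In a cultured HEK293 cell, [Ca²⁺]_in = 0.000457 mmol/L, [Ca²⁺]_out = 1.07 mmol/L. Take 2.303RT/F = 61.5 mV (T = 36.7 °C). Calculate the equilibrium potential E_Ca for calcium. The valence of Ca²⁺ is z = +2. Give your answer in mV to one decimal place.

103.6 mV

E = (61.5/z) · log₁₀([Ca²⁺]_out/[Ca²⁺]_in) with z = +2.
= (61.5/2) · log₁₀(1.07/0.000457) = 30.75 · log₁₀(2341)
= 30.75 · (3.3695) = 103.61 mV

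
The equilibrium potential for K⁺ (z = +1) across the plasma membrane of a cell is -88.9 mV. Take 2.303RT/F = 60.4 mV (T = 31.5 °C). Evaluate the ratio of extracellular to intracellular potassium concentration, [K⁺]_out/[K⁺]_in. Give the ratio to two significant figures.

log₁₀([out]/[in]) = E·z/(60.4) = -88.9 × 1 / 60.4 = -1.4719
[out]/[in] = 10^(-1.4719) = 0.03374

0.034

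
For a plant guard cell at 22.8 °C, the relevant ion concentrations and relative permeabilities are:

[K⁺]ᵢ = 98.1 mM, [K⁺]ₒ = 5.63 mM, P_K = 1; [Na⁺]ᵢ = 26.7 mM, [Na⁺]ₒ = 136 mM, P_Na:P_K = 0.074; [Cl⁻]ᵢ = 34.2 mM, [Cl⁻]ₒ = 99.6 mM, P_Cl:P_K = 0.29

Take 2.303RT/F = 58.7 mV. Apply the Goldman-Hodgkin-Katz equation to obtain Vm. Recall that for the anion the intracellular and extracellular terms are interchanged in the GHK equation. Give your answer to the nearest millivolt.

-41 mV

Vm = 58.7 · log₁₀[(Σ P·[cation]ₒ + Σ P·[anion]ᵢ) / (Σ P·[cation]ᵢ + Σ P·[anion]ₒ)]
Numerator = 1×5.63 + 0.074×136 + 0.29×34.2 = 25.61
Denominator = 1×98.1 + 0.074×26.7 + 0.29×99.6 = 129
Vm = 58.7 · log₁₀(0.1986) = 58.7 × (-0.7020) = -41.21 mV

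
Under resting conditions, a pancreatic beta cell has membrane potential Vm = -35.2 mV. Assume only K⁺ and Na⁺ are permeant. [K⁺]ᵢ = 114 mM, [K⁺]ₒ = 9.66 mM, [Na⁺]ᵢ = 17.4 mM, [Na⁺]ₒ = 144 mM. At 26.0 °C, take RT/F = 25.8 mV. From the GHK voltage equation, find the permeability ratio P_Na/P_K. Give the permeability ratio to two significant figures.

0.14

Let α = P_Na/P_K. GHK: Vm = 25.8·ln[(Kₒ + α·Naₒ)/(Kᵢ + α·Naᵢ)].
e^(Vm/25.8) = e^(-35.2/25.8) = 0.25555
So 0.25555·(Kᵢ + α·Naᵢ) = Kₒ + α·Naₒ → α = (0.25555·114.0 − 9.66) / (144.0 − 0.25555·17.4)
α = (29.13 − 9.66) / (144.0 − 4.447) = 19.47/139.6 = 0.1395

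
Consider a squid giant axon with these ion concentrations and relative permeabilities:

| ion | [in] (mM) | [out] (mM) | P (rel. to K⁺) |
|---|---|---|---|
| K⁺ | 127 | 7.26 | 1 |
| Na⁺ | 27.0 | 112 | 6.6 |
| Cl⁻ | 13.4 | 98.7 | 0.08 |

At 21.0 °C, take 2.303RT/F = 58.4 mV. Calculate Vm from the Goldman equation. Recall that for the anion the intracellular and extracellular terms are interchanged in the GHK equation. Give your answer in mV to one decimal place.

Vm = 58.4 · log₁₀[(Σ P·[cation]ₒ + Σ P·[anion]ᵢ) / (Σ P·[cation]ᵢ + Σ P·[anion]ₒ)]
Numerator = 1×7.26 + 6.6×112 + 0.08×13.4 = 747.5
Denominator = 1×127 + 6.6×27.0 + 0.08×98.7 = 313.1
Vm = 58.4 · log₁₀(2.3875) = 58.4 × (0.3780) = 22.07 mV

22.1 mV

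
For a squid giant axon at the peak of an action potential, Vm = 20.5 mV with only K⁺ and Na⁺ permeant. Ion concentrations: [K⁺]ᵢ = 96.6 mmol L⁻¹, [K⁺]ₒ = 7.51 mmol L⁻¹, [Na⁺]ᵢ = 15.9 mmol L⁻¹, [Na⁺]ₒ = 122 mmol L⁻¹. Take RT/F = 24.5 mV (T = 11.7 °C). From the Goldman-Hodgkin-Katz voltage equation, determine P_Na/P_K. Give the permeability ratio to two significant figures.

Let α = P_Na/P_K. GHK: Vm = 24.5·ln[(Kₒ + α·Naₒ)/(Kᵢ + α·Naᵢ)].
e^(Vm/24.5) = e^(20.5/24.5) = 2.3088
So 2.3088·(Kᵢ + α·Naᵢ) = Kₒ + α·Naₒ → α = (2.3088·96.6 − 7.51) / (122.0 − 2.3088·15.9)
α = (223 − 7.51) / (122.0 − 36.71) = 215.5/85.29 = 2.527

2.5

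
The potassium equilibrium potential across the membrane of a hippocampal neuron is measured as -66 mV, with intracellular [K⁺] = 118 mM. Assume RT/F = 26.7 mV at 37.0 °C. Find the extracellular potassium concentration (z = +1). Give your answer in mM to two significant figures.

10 mM

Nernst: E = (26.7/1) · ln([out]/[in]), so ln([out]/[in]) = -66.0 × 1 / 26.7 = -2.4719.
[out]/[in] = e^(-2.4719) = 0.08442.
[out] = 0.08442 × 118 = 9.962 mM.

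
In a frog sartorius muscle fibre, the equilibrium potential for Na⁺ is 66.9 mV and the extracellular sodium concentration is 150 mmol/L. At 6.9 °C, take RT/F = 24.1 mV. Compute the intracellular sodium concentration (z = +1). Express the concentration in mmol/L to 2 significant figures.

Nernst: E = (24.1/1) · ln([out]/[in]), so ln([out]/[in]) = 66.9 × 1 / 24.1 = 2.7759.
[out]/[in] = e^(2.7759) = 16.05.
[in] = 150 / 16.05 = 9.344 mmol/L.

9.3 mmol/L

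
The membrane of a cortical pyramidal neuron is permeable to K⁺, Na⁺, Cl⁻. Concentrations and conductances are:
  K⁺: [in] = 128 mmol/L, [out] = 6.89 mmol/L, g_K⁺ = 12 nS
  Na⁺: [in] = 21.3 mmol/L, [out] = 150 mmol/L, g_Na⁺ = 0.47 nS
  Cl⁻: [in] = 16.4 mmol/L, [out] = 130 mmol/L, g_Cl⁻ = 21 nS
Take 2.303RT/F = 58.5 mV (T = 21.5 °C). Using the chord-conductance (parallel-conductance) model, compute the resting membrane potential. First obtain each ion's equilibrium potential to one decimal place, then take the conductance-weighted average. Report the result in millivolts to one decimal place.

E_K⁺ = (58.5/1)·log₁₀(6.89/128) = -74.2 mV
E_Na⁺ = (58.5/1)·log₁₀(150/21.3) = 49.6 mV
E_Cl⁻ = (58.5/-1)·log₁₀(130/16.4) = -52.6 mV
Vm = (Σ gᵢEᵢ)/(Σ gᵢ) = (12·-74.2 + 0.47·49.6 + 21·-52.6) / (12 + 0.47 + 21)
= -1971.69 / 33.47 = -58.91 mV

-58.9 mV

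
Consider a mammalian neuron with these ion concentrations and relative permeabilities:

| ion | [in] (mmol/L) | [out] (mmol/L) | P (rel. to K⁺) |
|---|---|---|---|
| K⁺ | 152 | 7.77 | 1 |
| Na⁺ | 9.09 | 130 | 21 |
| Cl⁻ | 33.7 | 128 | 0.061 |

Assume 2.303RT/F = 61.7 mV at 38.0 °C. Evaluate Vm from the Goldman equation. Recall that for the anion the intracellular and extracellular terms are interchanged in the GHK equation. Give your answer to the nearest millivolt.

55 mV

Vm = 61.7 · log₁₀[(Σ P·[cation]ₒ + Σ P·[anion]ᵢ) / (Σ P·[cation]ᵢ + Σ P·[anion]ₒ)]
Numerator = 1×7.77 + 21×130 + 0.061×33.7 = 2740
Denominator = 1×152 + 21×9.09 + 0.061×128 = 350.7
Vm = 61.7 · log₁₀(7.8125) = 61.7 × (0.8928) = 55.09 mV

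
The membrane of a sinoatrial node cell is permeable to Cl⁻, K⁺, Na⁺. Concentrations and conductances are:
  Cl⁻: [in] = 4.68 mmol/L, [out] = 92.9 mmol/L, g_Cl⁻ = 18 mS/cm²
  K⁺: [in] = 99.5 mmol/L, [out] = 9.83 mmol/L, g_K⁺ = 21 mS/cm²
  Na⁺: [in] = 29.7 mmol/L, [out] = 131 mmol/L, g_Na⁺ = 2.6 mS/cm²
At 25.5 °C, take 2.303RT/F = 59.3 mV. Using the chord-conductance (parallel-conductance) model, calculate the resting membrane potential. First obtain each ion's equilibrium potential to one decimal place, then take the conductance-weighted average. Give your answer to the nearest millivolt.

-61 mV

E_Cl⁻ = (59.3/-1)·log₁₀(92.9/4.68) = -77.0 mV
E_K⁺ = (59.3/1)·log₁₀(9.83/99.5) = -59.6 mV
E_Na⁺ = (59.3/1)·log₁₀(131/29.7) = 38.2 mV
Vm = (Σ gᵢEᵢ)/(Σ gᵢ) = (18·-77.0 + 21·-59.6 + 2.6·38.2) / (18 + 21 + 2.6)
= -2538.28 / 41.6 = -61.02 mV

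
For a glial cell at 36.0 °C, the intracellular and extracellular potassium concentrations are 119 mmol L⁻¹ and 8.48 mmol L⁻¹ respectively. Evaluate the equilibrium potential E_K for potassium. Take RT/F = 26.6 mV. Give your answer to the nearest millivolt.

E = (26.6/z) · ln([K⁺]_out/[K⁺]_in) with z = +1.
= (26.6/1) · ln(8.48/119) = 26.60 · ln(0.07126)
= 26.60 · (-2.6414) = -70.26 mV

-70 mV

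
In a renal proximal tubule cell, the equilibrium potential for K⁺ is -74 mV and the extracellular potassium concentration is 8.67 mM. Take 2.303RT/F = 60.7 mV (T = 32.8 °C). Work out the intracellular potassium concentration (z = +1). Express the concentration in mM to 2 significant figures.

Nernst: E = (60.7/1) · log₁₀([out]/[in]), so log₁₀([out]/[in]) = -74.0 × 1 / 60.7 = -1.2191.
[out]/[in] = 10^(-1.2191) = 0.06038.
[in] = 8.67 / 0.06038 = 143.6 mM.

140 mM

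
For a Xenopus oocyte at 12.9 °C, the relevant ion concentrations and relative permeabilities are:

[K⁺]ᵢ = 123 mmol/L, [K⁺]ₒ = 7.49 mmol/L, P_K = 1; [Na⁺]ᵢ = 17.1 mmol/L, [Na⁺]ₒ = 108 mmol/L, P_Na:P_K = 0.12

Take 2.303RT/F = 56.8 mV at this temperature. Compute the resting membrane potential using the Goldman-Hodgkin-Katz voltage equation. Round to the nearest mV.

Vm = 56.8 · log₁₀[(Σ P·[cation]ₒ + Σ P·[anion]ᵢ) / (Σ P·[cation]ᵢ + Σ P·[anion]ₒ)]
Numerator = 1×7.49 + 0.12×108 = 20.45
Denominator = 1×123 + 0.12×17.1 = 125.1
Vm = 56.8 · log₁₀(0.16353) = 56.8 × (-0.7864) = -44.67 mV

-45 mV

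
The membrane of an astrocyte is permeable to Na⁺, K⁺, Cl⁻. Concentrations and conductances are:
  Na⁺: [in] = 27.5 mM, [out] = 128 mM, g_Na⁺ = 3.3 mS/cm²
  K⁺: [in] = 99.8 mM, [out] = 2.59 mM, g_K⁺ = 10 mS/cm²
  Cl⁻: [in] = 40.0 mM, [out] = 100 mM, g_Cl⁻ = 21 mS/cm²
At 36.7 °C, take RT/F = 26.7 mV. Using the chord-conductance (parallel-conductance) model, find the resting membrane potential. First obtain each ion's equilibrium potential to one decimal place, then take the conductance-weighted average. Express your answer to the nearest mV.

-39 mV

E_Na⁺ = (26.7/1)·ln(128/27.5) = 41.1 mV
E_K⁺ = (26.7/1)·ln(2.59/99.8) = -97.5 mV
E_Cl⁻ = (26.7/-1)·ln(100/40.0) = -24.5 mV
Vm = (Σ gᵢEᵢ)/(Σ gᵢ) = (3.3·41.1 + 10·-97.5 + 21·-24.5) / (3.3 + 10 + 21)
= -1353.87 / 34.3 = -39.47 mV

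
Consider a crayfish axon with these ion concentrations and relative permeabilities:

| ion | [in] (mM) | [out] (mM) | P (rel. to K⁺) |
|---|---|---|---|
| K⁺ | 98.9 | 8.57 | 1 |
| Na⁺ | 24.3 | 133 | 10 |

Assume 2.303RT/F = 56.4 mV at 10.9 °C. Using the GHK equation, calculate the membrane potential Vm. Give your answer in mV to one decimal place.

Vm = 56.4 · log₁₀[(Σ P·[cation]ₒ + Σ P·[anion]ᵢ) / (Σ P·[cation]ᵢ + Σ P·[anion]ₒ)]
Numerator = 1×8.57 + 10×133 = 1339
Denominator = 1×98.9 + 10×24.3 = 341.9
Vm = 56.4 · log₁₀(3.9151) = 56.4 × (0.5927) = 33.43 mV

33.4 mV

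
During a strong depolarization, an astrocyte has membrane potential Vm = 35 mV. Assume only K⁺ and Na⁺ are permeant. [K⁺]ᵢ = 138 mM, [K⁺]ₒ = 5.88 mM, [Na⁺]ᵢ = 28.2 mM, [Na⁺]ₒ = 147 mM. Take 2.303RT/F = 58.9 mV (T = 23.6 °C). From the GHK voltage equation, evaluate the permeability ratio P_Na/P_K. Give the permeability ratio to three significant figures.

Let α = P_Na/P_K. GHK: Vm = 58.9·log₁₀[(Kₒ + α·Naₒ)/(Kᵢ + α·Naᵢ)].
10^(Vm/58.9) = 10^(35.0/58.9) = 3.9285
So 3.9285·(Kᵢ + α·Naᵢ) = Kₒ + α·Naₒ → α = (3.9285·138.0 − 5.88) / (147.0 − 3.9285·28.2)
α = (542.1 − 5.88) / (147.0 − 110.8) = 536.3/36.22 = 14.81

14.8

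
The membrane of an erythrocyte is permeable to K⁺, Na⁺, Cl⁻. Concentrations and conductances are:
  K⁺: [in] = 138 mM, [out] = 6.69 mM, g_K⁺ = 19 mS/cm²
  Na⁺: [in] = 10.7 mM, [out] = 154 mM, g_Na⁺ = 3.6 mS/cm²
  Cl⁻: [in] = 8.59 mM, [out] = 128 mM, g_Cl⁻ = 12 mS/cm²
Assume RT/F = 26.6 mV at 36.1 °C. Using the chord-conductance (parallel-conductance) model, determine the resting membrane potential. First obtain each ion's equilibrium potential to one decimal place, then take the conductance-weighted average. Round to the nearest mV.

E_K⁺ = (26.6/1)·ln(6.69/138) = -80.5 mV
E_Na⁺ = (26.6/1)·ln(154/10.7) = 70.9 mV
E_Cl⁻ = (26.6/-1)·ln(128/8.59) = -71.9 mV
Vm = (Σ gᵢEᵢ)/(Σ gᵢ) = (19·-80.5 + 3.6·70.9 + 12·-71.9) / (19 + 3.6 + 12)
= -2137.06 / 34.6 = -61.76 mV

-62 mV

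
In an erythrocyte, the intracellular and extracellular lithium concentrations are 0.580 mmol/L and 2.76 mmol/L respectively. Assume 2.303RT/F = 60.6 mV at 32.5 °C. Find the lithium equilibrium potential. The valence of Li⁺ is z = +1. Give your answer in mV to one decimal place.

41.1 mV

E = (60.6/z) · log₁₀([Li⁺]_out/[Li⁺]_in) with z = +1.
= (60.6/1) · log₁₀(2.76/0.580) = 60.60 · log₁₀(4.759)
= 60.60 · (0.6775) = 41.06 mV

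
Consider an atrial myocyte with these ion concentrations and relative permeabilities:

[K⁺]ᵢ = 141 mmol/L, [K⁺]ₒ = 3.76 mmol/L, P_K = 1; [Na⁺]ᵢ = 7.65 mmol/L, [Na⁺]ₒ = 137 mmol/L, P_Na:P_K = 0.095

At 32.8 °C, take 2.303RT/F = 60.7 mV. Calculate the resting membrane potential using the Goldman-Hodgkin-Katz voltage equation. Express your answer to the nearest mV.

Vm = 60.7 · log₁₀[(Σ P·[cation]ₒ + Σ P·[anion]ᵢ) / (Σ P·[cation]ᵢ + Σ P·[anion]ₒ)]
Numerator = 1×3.76 + 0.095×137 = 16.77
Denominator = 1×141 + 0.095×7.65 = 141.7
Vm = 60.7 · log₁₀(0.11836) = 60.7 × (-0.9268) = -56.26 mV

-56 mV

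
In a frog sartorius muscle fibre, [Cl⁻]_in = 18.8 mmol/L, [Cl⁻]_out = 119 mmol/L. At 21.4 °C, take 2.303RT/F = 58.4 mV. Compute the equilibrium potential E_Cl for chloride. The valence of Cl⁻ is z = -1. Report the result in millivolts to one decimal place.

-46.8 mV

E = (58.4/z) · log₁₀([Cl⁻]_out/[Cl⁻]_in) with z = -1.
For an anion, dividing by z = -1 reverses the sign.
= (58.4/-1) · log₁₀(119/18.8) = -58.40 · log₁₀(6.33)
= -58.40 · (0.8014) = -46.80 mV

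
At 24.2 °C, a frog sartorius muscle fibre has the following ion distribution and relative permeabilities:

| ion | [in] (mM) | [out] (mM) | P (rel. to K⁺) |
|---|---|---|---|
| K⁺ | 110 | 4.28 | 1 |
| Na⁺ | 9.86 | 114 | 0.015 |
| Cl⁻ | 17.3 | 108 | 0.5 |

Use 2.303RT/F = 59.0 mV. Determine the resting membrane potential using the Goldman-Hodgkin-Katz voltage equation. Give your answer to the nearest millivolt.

Vm = 59.0 · log₁₀[(Σ P·[cation]ₒ + Σ P·[anion]ᵢ) / (Σ P·[cation]ᵢ + Σ P·[anion]ₒ)]
Numerator = 1×4.28 + 0.015×114 + 0.5×17.3 = 14.64
Denominator = 1×110 + 0.015×9.86 + 0.5×108 = 164.1
Vm = 59.0 · log₁₀(0.089188) = 59.0 × (-1.0497) = -61.93 mV

-62 mV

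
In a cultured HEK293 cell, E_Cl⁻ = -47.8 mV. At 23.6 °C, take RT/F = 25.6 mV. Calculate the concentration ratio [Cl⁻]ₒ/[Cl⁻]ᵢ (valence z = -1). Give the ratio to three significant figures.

ln([out]/[in]) = E·z/(25.6) = -47.8 × -1 / 25.6 = 1.8672
[out]/[in] = e^(1.8672) = 6.47

6.47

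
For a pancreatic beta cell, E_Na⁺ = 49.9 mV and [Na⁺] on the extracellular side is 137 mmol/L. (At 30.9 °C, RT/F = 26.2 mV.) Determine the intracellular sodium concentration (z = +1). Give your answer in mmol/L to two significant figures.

Nernst: E = (26.2/1) · ln([out]/[in]), so ln([out]/[in]) = 49.9 × 1 / 26.2 = 1.9046.
[out]/[in] = e^(1.9046) = 6.717.
[in] = 137 / 6.717 = 20.4 mmol/L.

20 mmol/L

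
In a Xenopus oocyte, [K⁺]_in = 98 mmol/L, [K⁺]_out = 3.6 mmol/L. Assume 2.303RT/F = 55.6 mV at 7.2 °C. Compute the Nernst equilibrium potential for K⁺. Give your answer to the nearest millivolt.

-80 mV

E = (55.6/z) · log₁₀([K⁺]_out/[K⁺]_in) with z = +1.
= (55.6/1) · log₁₀(3.6/98) = 55.60 · log₁₀(0.03673)
= 55.60 · (-1.4349) = -79.78 mV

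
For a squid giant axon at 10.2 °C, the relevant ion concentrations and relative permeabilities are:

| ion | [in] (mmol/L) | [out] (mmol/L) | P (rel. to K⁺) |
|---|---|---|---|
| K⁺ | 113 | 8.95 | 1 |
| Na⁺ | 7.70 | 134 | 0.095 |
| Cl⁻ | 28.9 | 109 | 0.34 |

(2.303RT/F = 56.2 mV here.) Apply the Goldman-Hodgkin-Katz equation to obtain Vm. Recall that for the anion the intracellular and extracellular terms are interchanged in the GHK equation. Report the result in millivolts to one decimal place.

-38.2 mV

Vm = 56.2 · log₁₀[(Σ P·[cation]ₒ + Σ P·[anion]ᵢ) / (Σ P·[cation]ᵢ + Σ P·[anion]ₒ)]
Numerator = 1×8.95 + 0.095×134 + 0.34×28.9 = 31.51
Denominator = 1×113 + 0.095×7.70 + 0.34×109 = 150.8
Vm = 56.2 · log₁₀(0.20894) = 56.2 × (-0.6800) = -38.22 mV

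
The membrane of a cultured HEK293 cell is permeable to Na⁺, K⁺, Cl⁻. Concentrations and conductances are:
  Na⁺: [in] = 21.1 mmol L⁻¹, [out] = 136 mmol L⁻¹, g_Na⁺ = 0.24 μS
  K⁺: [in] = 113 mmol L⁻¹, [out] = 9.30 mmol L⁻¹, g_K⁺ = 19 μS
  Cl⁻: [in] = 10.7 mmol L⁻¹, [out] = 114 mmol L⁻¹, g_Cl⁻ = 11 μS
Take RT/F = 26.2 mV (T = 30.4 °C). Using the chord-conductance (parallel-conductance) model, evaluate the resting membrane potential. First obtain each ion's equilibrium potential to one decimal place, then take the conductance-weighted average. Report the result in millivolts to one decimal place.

E_Na⁺ = (26.2/1)·ln(136/21.1) = 48.8 mV
E_K⁺ = (26.2/1)·ln(9.30/113) = -65.4 mV
E_Cl⁻ = (26.2/-1)·ln(114/10.7) = -62.0 mV
Vm = (Σ gᵢEᵢ)/(Σ gᵢ) = (0.24·48.8 + 19·-65.4 + 11·-62.0) / (0.24 + 19 + 11)
= -1912.89 / 30.24 = -63.26 mV

-63.3 mV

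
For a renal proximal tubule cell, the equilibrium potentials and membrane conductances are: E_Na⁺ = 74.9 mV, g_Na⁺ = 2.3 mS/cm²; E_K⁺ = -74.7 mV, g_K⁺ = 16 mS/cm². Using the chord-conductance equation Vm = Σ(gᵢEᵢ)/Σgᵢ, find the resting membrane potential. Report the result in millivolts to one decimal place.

-55.9 mV

Σ gᵢEᵢ = 2.3·(74.9) + 16·(-74.7) = -1022.93
Σ gᵢ = 2.3 + 16 = 18.3
Vm = -1022.93 / 18.3 = -55.90 mV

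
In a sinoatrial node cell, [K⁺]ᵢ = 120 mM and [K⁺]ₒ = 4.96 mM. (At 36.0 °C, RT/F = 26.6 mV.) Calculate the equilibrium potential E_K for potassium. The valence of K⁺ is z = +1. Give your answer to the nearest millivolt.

-85 mV

E = (26.6/z) · ln([K⁺]_out/[K⁺]_in) with z = +1.
= (26.6/1) · ln(4.96/120) = 26.60 · ln(0.04133)
= 26.60 · (-3.1861) = -84.75 mV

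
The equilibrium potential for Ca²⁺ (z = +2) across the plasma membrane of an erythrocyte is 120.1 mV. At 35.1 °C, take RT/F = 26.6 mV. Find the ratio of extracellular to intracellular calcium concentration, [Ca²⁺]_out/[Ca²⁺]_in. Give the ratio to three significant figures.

8350

ln([out]/[in]) = E·z/(26.6) = 120.1 × 2 / 26.6 = 9.0301
[out]/[in] = e^(9.0301) = 8350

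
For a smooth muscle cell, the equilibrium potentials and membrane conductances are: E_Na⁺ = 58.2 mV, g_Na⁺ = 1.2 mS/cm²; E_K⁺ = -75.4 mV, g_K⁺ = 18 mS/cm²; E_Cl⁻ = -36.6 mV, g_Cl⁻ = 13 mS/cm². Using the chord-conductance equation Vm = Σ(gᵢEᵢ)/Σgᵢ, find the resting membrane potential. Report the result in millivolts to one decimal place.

Σ gᵢEᵢ = 1.2·(58.2) + 18·(-75.4) + 13·(-36.6) = -1763.16
Σ gᵢ = 1.2 + 18 + 13 = 32.2
Vm = -1763.16 / 32.2 = -54.76 mV

-54.8 mV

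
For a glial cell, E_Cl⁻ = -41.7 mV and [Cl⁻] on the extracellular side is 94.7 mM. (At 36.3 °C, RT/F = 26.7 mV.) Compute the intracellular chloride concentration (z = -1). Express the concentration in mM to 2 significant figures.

Nernst: E = (26.7/-1) · ln([out]/[in]), so ln([out]/[in]) = -41.7 × -1 / 26.7 = 1.5618.
[out]/[in] = e^(1.5618) = 4.767.
[in] = 94.7 / 4.767 = 19.86 mM.

20 mM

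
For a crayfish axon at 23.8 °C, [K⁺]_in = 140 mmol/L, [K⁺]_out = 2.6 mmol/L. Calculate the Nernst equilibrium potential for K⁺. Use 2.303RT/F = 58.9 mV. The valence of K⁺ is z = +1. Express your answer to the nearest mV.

E = (58.9/z) · log₁₀([K⁺]_out/[K⁺]_in) with z = +1.
= (58.9/1) · log₁₀(2.6/140) = 58.90 · log₁₀(0.01857)
= 58.90 · (-1.7312) = -101.97 mV

-102 mV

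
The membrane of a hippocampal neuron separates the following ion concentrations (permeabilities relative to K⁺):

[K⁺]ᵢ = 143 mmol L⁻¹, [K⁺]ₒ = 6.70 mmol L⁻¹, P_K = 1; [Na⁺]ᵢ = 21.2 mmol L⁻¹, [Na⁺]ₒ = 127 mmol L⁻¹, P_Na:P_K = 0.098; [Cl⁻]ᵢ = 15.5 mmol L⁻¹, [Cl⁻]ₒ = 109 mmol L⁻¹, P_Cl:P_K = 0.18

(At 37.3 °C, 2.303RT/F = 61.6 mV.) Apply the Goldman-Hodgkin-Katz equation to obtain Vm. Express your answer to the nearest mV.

-54 mV

Vm = 61.6 · log₁₀[(Σ P·[cation]ₒ + Σ P·[anion]ᵢ) / (Σ P·[cation]ᵢ + Σ P·[anion]ₒ)]
Numerator = 1×6.70 + 0.098×127 + 0.18×15.5 = 21.94
Denominator = 1×143 + 0.098×21.2 + 0.18×109 = 164.7
Vm = 61.6 · log₁₀(0.13319) = 61.6 × (-0.8755) = -53.93 mV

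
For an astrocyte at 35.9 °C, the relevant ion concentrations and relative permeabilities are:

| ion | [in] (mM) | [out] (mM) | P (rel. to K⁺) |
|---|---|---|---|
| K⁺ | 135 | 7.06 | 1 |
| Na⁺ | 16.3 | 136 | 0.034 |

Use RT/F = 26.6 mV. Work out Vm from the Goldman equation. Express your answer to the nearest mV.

Vm = 26.6 · ln[(Σ P·[cation]ₒ + Σ P·[anion]ᵢ) / (Σ P·[cation]ᵢ + Σ P·[anion]ₒ)]
Numerator = 1×7.06 + 0.034×136 = 11.68
Denominator = 1×135 + 0.034×16.3 = 135.6
Vm = 26.6 · ln(0.086194) = 26.6 × (-2.4512) = -65.20 mV

-65 mV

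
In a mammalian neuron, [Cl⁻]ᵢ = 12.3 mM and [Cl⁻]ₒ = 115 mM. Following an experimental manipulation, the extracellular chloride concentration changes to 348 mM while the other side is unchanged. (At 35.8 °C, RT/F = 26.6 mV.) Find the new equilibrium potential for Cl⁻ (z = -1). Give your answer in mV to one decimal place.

After the shift: [Cl⁻]_out = 348, [Cl⁻]_in = 12.3 mM.
E_new = (26.6/-1)·ln(348/12.3) = -26.60 · (3.3426) = -88.91 mV

-88.9 mV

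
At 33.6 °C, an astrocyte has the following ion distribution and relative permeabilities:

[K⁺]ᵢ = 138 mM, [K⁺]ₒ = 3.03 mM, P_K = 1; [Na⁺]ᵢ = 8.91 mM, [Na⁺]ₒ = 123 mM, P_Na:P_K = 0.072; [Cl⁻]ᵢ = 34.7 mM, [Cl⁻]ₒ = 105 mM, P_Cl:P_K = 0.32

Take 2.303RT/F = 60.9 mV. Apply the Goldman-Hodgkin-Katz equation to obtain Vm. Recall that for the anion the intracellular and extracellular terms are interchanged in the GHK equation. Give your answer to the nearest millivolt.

Vm = 60.9 · log₁₀[(Σ P·[cation]ₒ + Σ P·[anion]ᵢ) / (Σ P·[cation]ᵢ + Σ P·[anion]ₒ)]
Numerator = 1×3.03 + 0.072×123 + 0.32×34.7 = 22.99
Denominator = 1×138 + 0.072×8.91 + 0.32×105 = 172.2
Vm = 60.9 · log₁₀(0.13348) = 60.9 × (-0.8746) = -53.26 mV

-53 mV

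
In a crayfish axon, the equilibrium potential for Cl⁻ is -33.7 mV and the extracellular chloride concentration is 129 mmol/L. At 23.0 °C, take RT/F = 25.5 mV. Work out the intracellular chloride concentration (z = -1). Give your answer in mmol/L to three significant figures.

Nernst: E = (25.5/-1) · ln([out]/[in]), so ln([out]/[in]) = -33.7 × -1 / 25.5 = 1.3216.
[out]/[in] = e^(1.3216) = 3.749.
[in] = 129 / 3.749 = 34.41 mmol/L.

34.4 mmol/L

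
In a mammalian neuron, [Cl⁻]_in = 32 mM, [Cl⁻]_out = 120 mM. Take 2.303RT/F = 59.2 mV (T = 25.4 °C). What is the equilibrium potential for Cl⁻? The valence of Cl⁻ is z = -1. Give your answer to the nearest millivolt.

-34 mV

E = (59.2/z) · log₁₀([Cl⁻]_out/[Cl⁻]_in) with z = -1.
For an anion, dividing by z = -1 reverses the sign.
= (59.2/-1) · log₁₀(120/32) = -59.20 · log₁₀(3.75)
= -59.20 · (0.5740) = -33.98 mV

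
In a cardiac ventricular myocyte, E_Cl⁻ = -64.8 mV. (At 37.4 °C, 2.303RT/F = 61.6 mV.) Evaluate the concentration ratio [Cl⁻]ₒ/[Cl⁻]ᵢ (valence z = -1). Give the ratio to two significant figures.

log₁₀([out]/[in]) = E·z/(61.6) = -64.8 × -1 / 61.6 = 1.0519
[out]/[in] = 10^(1.0519) = 11.27

11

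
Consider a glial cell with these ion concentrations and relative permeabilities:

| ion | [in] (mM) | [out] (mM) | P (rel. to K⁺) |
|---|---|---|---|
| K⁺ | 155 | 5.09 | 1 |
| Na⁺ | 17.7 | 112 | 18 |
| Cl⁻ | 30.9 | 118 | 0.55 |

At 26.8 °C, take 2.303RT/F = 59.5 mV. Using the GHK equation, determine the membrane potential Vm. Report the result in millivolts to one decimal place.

Vm = 59.5 · log₁₀[(Σ P·[cation]ₒ + Σ P·[anion]ᵢ) / (Σ P·[cation]ᵢ + Σ P·[anion]ₒ)]
Numerator = 1×5.09 + 18×112 + 0.55×30.9 = 2038
Denominator = 1×155 + 18×17.7 + 0.55×118 = 538.5
Vm = 59.5 · log₁₀(3.7847) = 59.5 × (0.5780) = 34.39 mV

34.4 mV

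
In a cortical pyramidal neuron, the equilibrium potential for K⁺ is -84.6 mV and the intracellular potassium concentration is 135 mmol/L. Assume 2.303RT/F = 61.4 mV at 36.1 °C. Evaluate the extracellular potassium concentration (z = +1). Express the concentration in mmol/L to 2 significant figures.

5.7 mmol/L

Nernst: E = (61.4/1) · log₁₀([out]/[in]), so log₁₀([out]/[in]) = -84.6 × 1 / 61.4 = -1.3779.
[out]/[in] = 10^(-1.3779) = 0.04189.
[out] = 0.04189 × 135 = 5.656 mmol/L.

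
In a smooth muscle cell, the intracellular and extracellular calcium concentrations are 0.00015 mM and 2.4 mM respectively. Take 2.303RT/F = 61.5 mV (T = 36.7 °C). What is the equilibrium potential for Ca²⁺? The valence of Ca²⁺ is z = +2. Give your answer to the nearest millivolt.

129 mV

E = (61.5/z) · log₁₀([Ca²⁺]_out/[Ca²⁺]_in) with z = +2.
= (61.5/2) · log₁₀(2.4/0.00015) = 30.75 · log₁₀(1.6e+04)
= 30.75 · (4.2041) = 129.28 mV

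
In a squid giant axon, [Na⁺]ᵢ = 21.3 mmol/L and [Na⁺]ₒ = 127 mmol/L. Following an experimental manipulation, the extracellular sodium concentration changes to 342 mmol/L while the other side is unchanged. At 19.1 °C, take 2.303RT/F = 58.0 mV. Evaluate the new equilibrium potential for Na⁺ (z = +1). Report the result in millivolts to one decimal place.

After the shift: [Na⁺]_out = 342, [Na⁺]_in = 21.3 mmol/L.
E_new = (58.0/1)·log₁₀(342/21.3) = 58.00 · (1.2056) = 69.93 mV

69.9 mV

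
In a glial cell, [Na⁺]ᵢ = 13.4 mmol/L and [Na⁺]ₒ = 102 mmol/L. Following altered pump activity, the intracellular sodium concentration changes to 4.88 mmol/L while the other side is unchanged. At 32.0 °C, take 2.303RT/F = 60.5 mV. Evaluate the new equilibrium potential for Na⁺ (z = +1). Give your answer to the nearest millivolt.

After the shift: [Na⁺]_out = 102, [Na⁺]_in = 4.88 mmol/L.
E_new = (60.5/1)·log₁₀(102/4.88) = 60.50 · (1.3202) = 79.87 mV

80 mV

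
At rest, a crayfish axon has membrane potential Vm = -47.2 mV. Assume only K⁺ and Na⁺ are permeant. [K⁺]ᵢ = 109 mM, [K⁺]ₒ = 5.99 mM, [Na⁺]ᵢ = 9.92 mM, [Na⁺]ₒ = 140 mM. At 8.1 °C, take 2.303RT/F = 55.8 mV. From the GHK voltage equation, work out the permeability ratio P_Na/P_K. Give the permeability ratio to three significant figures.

Let α = P_Na/P_K. GHK: Vm = 55.8·log₁₀[(Kₒ + α·Naₒ)/(Kᵢ + α·Naᵢ)].
10^(Vm/55.8) = 10^(-47.2/55.8) = 0.1426
So 0.1426·(Kᵢ + α·Naᵢ) = Kₒ + α·Naₒ → α = (0.1426·109.0 − 5.99) / (140.0 − 0.1426·9.92)
α = (15.54 − 5.99) / (140.0 − 1.415) = 9.553/138.6 = 0.06894

0.0689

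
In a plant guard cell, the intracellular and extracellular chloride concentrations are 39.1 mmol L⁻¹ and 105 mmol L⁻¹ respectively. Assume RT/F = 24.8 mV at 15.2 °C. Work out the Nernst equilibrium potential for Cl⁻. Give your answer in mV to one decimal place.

E = (24.8/z) · ln([Cl⁻]_out/[Cl⁻]_in) with z = -1.
For an anion, dividing by z = -1 reverses the sign.
= (24.8/-1) · ln(105/39.1) = -24.80 · ln(2.685)
= -24.80 · (0.9878) = -24.50 mV

-24.5 mV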